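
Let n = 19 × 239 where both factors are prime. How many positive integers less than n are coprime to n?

4284

For distinct primes, φ(pq) = (p−1)(q−1) = 18 × 238 = 4284.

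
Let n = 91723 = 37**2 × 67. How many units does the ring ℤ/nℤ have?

87912

φ(37^2) = 37^2 − 37^1 = 1369 − 37 = 1332.
φ(67) = 67 − 1 = 66.
φ(91723) = 1332 × 66 = 87912.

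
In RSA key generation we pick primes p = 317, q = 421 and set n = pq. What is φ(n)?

For distinct primes, φ(pq) = (p−1)(q−1) = 316 × 420 = 132720.

132720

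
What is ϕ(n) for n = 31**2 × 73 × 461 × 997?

30678393600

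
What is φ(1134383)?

997920

1134383 = 23 · 31 · 37 · 43.
φ(23) = 23 − 1 = 22.
φ(31) = 31 − 1 = 30.
φ(37) = 37 − 1 = 36.
φ(43) = 43 − 1 = 42.
Since φ is multiplicative, φ(1134383) = 22 · 30 · 36 · 42 = 997920.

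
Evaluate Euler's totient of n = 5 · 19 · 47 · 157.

φ(701005) = 701005 · (1 − 1/5) · (1 − 1/19) · (1 − 1/47) · (1 − 1/157)
       = 701005 · 516672/701005 = 516672.

516672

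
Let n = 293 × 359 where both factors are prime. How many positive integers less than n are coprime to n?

φ(pq) = (p−1)(q−1) = 292 · 358 = 104536.

104536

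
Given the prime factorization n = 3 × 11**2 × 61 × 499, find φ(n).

φ(3) = 3 − 1 = 2.
φ(11^2) = 11^2 − 11^1 = 121 − 11 = 110.
φ(61) = 61 − 1 = 60.
φ(499) = 499 − 1 = 498.
φ(11049357) = 2 × 110 × 60 × 498 = 6573600.

6573600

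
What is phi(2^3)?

φ(8) = 8 · (1 − 1/2)
       = 8 · 1/2 = 4.

4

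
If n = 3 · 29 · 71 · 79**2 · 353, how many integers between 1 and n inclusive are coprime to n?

8502574080

φ(13608381921) = 13608381921 · (1 − 1/3) · (1 − 1/29) · (1 − 1/71) · (1 − 1/79) · (1 − 1/353)
       = 13608381921 · 107627520/172257999 = 8502574080.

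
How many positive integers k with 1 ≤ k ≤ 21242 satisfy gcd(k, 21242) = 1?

Factor 21242: 21242 = 2 × 13 × 19 × 43.
φ(21242) = 21242 · (1 − 1/2) · (1 − 1/13) · (1 − 1/19) · (1 − 1/43)
       = 21242 · 9072/21242 = 9072.

9072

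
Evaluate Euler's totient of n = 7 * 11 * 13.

720

φ(7) = 7 − 1 = 6.
φ(11) = 11 − 1 = 10.
φ(13) = 13 − 1 = 12.
φ(1001) = 6 × 10 × 12 = 720.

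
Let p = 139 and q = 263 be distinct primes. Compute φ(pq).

36156

φ(36557) = 36557 · (1 − 1/139) · (1 − 1/263)
       = 36557 · 36156/36557 = 36156.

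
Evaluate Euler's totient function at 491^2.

240590

φ(241081) = 241081 · (1 − 1/491)
       = 241081 · 490/491 = 240590.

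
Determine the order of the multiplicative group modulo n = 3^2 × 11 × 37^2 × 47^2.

172787040

φ(299387979) = 299387979 · (1 − 1/3) · (1 − 1/11) · (1 − 1/37) · (1 − 1/47)
       = 299387979 · 33120/57387 = 172787040.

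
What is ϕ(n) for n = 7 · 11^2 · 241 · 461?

72864000

φ(7) = 7 − 1 = 6.
φ(11^2) = 11^1·(11−1) = 11·10 = 110.
φ(241) = 241 − 1 = 240.
φ(461) = 461 − 1 = 460.
φ(94102547) = 6 × 110 × 240 × 460 = 72864000.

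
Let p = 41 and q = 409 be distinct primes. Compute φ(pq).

φ(41) = 41 − 1 = 40.
φ(409) = 409 − 1 = 408.
Since φ is multiplicative, φ(16769) = 40 · 408 = 16320.

16320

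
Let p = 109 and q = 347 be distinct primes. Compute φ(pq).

37368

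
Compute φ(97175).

68640

97175 = 5^2 · 13^2 · 23.
φ(5^2) = 5^2 − 5^1 = 25 − 5 = 20.
φ(13^2) = 13^2 − 13^1 = 169 − 13 = 156.
φ(23) = 23 − 1 = 22.
φ(97175) = 20 × 156 × 22 = 68640.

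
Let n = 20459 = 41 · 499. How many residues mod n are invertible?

φ(41) = 41 − 1 = 40.
φ(499) = 499 − 1 = 498.
Multiply: 40 · 498 = 19920.

19920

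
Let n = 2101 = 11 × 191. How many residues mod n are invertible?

1900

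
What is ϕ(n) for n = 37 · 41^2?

59040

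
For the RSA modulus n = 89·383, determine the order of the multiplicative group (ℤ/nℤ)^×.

33616

φ(pq) = (p−1)(q−1) = 88 · 382 = 33616.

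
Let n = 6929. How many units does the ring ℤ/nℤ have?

6240

First factor: 6929 = 13^2 × 41.
φ(6929) = 6929 · (1 − 1/13) · (1 − 1/41)
       = 6929 · 480/533 = 6240.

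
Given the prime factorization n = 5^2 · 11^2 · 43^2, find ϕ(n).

φ(5^2) = 5^1·(5−1) = 5·4 = 20.
φ(11^2) = 11^1·(11−1) = 11·10 = 110.
φ(43^2) = 43^1·(43−1) = 43·42 = 1806.
φ(5593225) = 20 × 110 × 1806 = 3973200.

3973200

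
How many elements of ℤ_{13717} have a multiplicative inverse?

11760

Factor 13717: 13717 = 11 * 29 * 43.
φ(13717) = 13717 · (1 − 1/11) · (1 − 1/29) · (1 − 1/43)
       = 13717 · 11760/13717 = 11760.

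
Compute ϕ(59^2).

φ(3481) = 3481 · (1 − 1/59)
       = 3481 · 58/59 = 3422.

3422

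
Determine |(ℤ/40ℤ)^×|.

16

40 = 2^3 · 5.
φ(40) = 40 · (1 − 1/2) · (1 − 1/5)
       = 40 · 4/10 = 16.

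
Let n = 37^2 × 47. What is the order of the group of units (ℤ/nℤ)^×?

61272

φ(64343) = 64343 · (1 − 1/37) · (1 − 1/47)
       = 64343 · 1656/1739 = 61272.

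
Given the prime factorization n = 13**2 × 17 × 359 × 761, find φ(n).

679111680

φ(13^2) = 13^2 − 13^1 = 169 − 13 = 156.
φ(17) = 17 − 1 = 16.
φ(359) = 359 − 1 = 358.
φ(761) = 761 − 1 = 760.
Since φ is multiplicative, φ(784900727) = 156 · 16 · 358 · 760 = 679111680.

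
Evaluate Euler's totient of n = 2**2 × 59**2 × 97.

φ(1350628) = 1350628 · (1 − 1/2) · (1 − 1/59) · (1 − 1/97)
       = 1350628 · 5568/11446 = 657024.

657024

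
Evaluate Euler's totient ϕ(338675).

237600

Factor 338675: 338675 = 5^2 × 19 × 23 × 31.
φ(338675) = 338675 · (1 − 1/5) · (1 − 1/19) · (1 − 1/23) · (1 − 1/31)
       = 338675 · 47520/67735 = 237600.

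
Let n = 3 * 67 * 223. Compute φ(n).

φ(3) = 3 − 1 = 2.
φ(67) = 67 − 1 = 66.
φ(223) = 223 − 1 = 222.
Multiply: 2 · 66 · 222 = 29304.

29304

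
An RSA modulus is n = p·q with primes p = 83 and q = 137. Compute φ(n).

φ(n) = (p − 1)(q − 1) = (83−1)(137−1) = 82·136 = 11152.

11152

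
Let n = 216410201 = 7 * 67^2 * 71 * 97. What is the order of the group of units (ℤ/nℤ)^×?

φ(216410201) = 216410201 · (1 − 1/7) · (1 − 1/67) · (1 − 1/71) · (1 − 1/97)
       = 216410201 · 2661120/3230003 = 178295040.

178295040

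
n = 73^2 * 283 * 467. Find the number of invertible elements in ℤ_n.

690701472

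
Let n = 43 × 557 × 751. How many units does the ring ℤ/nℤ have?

17514000

φ(43) = 43 − 1 = 42.
φ(557) = 557 − 1 = 556.
φ(751) = 751 − 1 = 750.
φ(17987201) = 42 × 556 × 750 = 17514000.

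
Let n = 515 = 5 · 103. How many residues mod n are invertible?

φ(5) = 5 − 1 = 4.
φ(103) = 103 − 1 = 102.
Multiply: 4 · 102 = 408.

408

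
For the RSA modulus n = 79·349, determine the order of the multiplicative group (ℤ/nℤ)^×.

27144

φ(79) = 79 − 1 = 78.
φ(349) = 349 − 1 = 348.
φ(27571) = 78 × 348 = 27144.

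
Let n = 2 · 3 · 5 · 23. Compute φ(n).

176

φ(2) = 2 − 1 = 1.
φ(3) = 3 − 1 = 2.
φ(5) = 5 − 1 = 4.
φ(23) = 23 − 1 = 22.
Multiply: 1 · 2 · 4 · 22 = 176.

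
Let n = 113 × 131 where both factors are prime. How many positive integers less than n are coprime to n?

14560

φ(14803) = 14803 · (1 − 1/113) · (1 − 1/131)
       = 14803 · 14560/14803 = 14560.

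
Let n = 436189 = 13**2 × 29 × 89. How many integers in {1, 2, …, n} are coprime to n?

384384

φ(13^2) = 13^2 − 13^1 = 169 − 13 = 156.
φ(29) = 29 − 1 = 28.
φ(89) = 89 − 1 = 88.
Multiply: 156 · 28 · 88 = 384384.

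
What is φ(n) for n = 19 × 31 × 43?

22680

φ(25327) = 25327 · (1 − 1/19) · (1 − 1/31) · (1 − 1/43)
       = 25327 · 22680/25327 = 22680.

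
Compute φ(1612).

720

Factor 1612: 1612 = 2^2 * 13 * 31.
φ(1612) = 1612 · (1 − 1/2) · (1 − 1/13) · (1 − 1/31)
       = 1612 · 360/806 = 720.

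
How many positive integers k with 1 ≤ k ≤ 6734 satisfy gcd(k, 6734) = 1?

Prime factorization: 6734 = 2 × 7 × 13 × 37.
φ(2) = 2 − 1 = 1.
φ(7) = 7 − 1 = 6.
φ(13) = 13 − 1 = 12.
φ(37) = 37 − 1 = 36.
Since φ is multiplicative, φ(6734) = 1 · 6 · 12 · 36 = 2592.

2592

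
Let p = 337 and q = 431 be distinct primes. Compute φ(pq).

144480

φ(145247) = 145247 · (1 − 1/337) · (1 − 1/431)
       = 145247 · 144480/145247 = 144480.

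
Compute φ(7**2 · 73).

3024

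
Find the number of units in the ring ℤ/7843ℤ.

6600

First factor: 7843 = 11 * 23 * 31.
φ(11) = 11 − 1 = 10.
φ(23) = 23 − 1 = 22.
φ(31) = 31 − 1 = 30.
φ(7843) = 10 × 22 × 30 = 6600.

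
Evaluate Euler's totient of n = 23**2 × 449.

φ(237521) = 237521 · (1 − 1/23) · (1 − 1/449)
       = 237521 · 9856/10327 = 226688.

226688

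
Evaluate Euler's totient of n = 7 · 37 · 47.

9936

φ(12173) = 12173 · (1 − 1/7) · (1 − 1/37) · (1 − 1/47)
       = 12173 · 9936/12173 = 9936.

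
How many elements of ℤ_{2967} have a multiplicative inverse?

1848

Prime factorization: 2967 = 3 × 23 × 43.
φ(3) = 3 − 1 = 2.
φ(23) = 23 − 1 = 22.
φ(43) = 43 − 1 = 42.
Multiply: 2 · 22 · 42 = 1848.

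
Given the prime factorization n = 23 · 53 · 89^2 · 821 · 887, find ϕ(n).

φ(23) = 23 − 1 = 22.
φ(53) = 53 − 1 = 52.
φ(89^2) = 89^1·(89−1) = 89·88 = 7832.
φ(821) = 821 − 1 = 820.
φ(887) = 887 − 1 = 886.
Since φ is multiplicative, φ(7031540715673) = 22 · 52 · 7832 · 820 · 886 = 6509479708160.

6509479708160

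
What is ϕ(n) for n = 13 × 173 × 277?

φ(13) = 13 − 1 = 12.
φ(173) = 173 − 1 = 172.
φ(277) = 277 − 1 = 276.
φ(622973) = 12 × 172 × 276 = 569664.

569664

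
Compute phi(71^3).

352870

φ(71^3) = 71^2·(71−1) = 5041·70 = 352870.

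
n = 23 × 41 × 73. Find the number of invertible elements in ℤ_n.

63360

φ(23) = 23 − 1 = 22.
φ(41) = 41 − 1 = 40.
φ(73) = 73 − 1 = 72.
Since φ is multiplicative, φ(68839) = 22 · 40 · 72 = 63360.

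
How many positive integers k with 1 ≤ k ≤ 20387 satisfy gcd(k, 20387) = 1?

18144

Factor 20387: 20387 = 19 · 29 · 37.
φ(20387) = 20387 · (1 − 1/19) · (1 − 1/29) · (1 − 1/37)
       = 20387 · 18144/20387 = 18144.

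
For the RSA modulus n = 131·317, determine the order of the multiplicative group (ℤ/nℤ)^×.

φ(pq) = (p−1)(q−1) = 130 · 316 = 41080.

41080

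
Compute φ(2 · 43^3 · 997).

77347368

φ(158536958) = 158536958 · (1 − 1/2) · (1 − 1/43) · (1 − 1/997)
       = 158536958 · 41832/85742 = 77347368.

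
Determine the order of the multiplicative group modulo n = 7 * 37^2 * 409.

3260736

φ(7) = 7 − 1 = 6.
φ(37^2) = 37^2 − 37^1 = 1369 − 37 = 1332.
φ(409) = 409 − 1 = 408.
φ(3919447) = 6 × 1332 × 408 = 3260736.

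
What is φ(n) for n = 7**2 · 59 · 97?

φ(7^2) = 7^2 − 7^1 = 49 − 7 = 42.
φ(59) = 59 − 1 = 58.
φ(97) = 97 − 1 = 96.
φ(280427) = 42 × 58 × 96 = 233856.

233856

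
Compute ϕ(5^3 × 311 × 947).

29326000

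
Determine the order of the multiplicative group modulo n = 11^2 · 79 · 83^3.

4846824840

φ(5465711933) = 5465711933 · (1 − 1/11) · (1 − 1/79) · (1 − 1/83)
       = 5465711933 · 63960/72127 = 4846824840.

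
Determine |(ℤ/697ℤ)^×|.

640

Factor 697: 697 = 17 * 41.
φ(17) = 17 − 1 = 16.
φ(41) = 41 − 1 = 40.
φ(697) = 16 × 40 = 640.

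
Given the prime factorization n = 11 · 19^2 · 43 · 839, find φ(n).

φ(11) = 11 − 1 = 10.
φ(19^2) = 19^2 − 19^1 = 361 − 19 = 342.
φ(43) = 43 − 1 = 42.
φ(839) = 839 − 1 = 838.
Since φ is multiplicative, φ(143261767) = 10 · 342 · 42 · 838 = 120370320.

120370320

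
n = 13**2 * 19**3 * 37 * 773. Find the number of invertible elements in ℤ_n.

φ(33153449771) = 33153449771 · (1 − 1/13) · (1 − 1/19) · (1 − 1/37) · (1 − 1/773)
       = 33153449771 · 6003072/7064447 = 28172416896.

28172416896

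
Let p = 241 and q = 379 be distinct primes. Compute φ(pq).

φ(n) = (p − 1)(q − 1) = (241−1)(379−1) = 240·378 = 90720.

90720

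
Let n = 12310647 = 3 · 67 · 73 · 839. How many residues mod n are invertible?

7964352

φ(3) = 3 − 1 = 2.
φ(67) = 67 − 1 = 66.
φ(73) = 73 − 1 = 72.
φ(839) = 839 − 1 = 838.
Multiply: 2 · 66 · 72 · 838 = 7964352.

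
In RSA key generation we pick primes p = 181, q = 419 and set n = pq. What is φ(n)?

φ(n) = (p − 1)(q − 1) = (181−1)(419−1) = 180·418 = 75240.

75240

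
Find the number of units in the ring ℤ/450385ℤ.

324480

First factor: 450385 = 5 * 13^3 * 41.
φ(450385) = 450385 · (1 − 1/5) · (1 − 1/13) · (1 − 1/41)
       = 450385 · 1920/2665 = 324480.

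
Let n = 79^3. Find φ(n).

486798

φ(493039) = 493039 · (1 − 1/79)
       = 493039 · 78/79 = 486798.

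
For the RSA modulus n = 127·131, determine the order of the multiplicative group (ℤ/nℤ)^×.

φ(pq) = (p−1)(q−1) = 126 · 130 = 16380.

16380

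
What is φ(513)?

First factor: 513 = 3^3 · 19.
φ(3^3) = 3^3 − 3^2 = 27 − 9 = 18.
φ(19) = 19 − 1 = 18.
φ(513) = 18 × 18 = 324.

324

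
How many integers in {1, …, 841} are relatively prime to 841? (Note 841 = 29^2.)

812

φ(29^2) = 29^1·(29−1) = 29·28 = 812.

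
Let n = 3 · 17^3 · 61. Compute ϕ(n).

φ(3) = 3 − 1 = 2.
φ(17^3) = 17^2·(17−1) = 289·16 = 4624.
φ(61) = 61 − 1 = 60.
φ(899079) = 2 × 4624 × 60 = 554880.

554880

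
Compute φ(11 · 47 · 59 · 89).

φ(11) = 11 − 1 = 10.
φ(47) = 47 − 1 = 46.
φ(59) = 59 − 1 = 58.
φ(89) = 89 − 1 = 88.
φ(2714767) = 10 × 46 × 58 × 88 = 2347840.

2347840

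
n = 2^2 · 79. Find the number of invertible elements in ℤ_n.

φ(316) = 316 · (1 − 1/2) · (1 − 1/79)
       = 316 · 78/158 = 156.

156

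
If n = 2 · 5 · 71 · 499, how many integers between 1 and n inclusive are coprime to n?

139440

φ(2) = 2 − 1 = 1.
φ(5) = 5 − 1 = 4.
φ(71) = 71 − 1 = 70.
φ(499) = 499 − 1 = 498.
Multiply: 1 · 4 · 70 · 498 = 139440.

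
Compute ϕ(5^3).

φ(125) = 125 · (1 − 1/5)
       = 125 · 4/5 = 100.

100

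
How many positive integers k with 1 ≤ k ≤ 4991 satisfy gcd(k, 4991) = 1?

Factor 4991: 4991 = 7 * 23 * 31.
φ(4991) = 4991 · (1 − 1/7) · (1 − 1/23) · (1 − 1/31)
       = 4991 · 3960/4991 = 3960.

3960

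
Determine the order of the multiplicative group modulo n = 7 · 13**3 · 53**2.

φ(43199611) = 43199611 · (1 − 1/7) · (1 − 1/13) · (1 − 1/53)
       = 43199611 · 3744/4823 = 33535008.

33535008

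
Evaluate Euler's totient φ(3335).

First factor: 3335 = 5 · 23 · 29.
φ(5) = 5 − 1 = 4.
φ(23) = 23 − 1 = 22.
φ(29) = 29 − 1 = 28.
φ(3335) = 4 × 22 × 28 = 2464.

2464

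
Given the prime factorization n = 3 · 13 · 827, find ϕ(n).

φ(32253) = 32253 · (1 − 1/3) · (1 − 1/13) · (1 − 1/827)
       = 32253 · 19824/32253 = 19824.

19824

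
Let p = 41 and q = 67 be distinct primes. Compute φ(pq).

2640

φ(41) = 41 − 1 = 40.
φ(67) = 67 − 1 = 66.
Since φ is multiplicative, φ(2747) = 40 · 66 = 2640.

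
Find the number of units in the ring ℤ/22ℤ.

10

Factor 22: 22 = 2 · 11.
φ(22) = 22 · (1 − 1/2) · (1 − 1/11)
       = 22 · 10/22 = 10.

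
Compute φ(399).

Factor 399: 399 = 3 · 7 · 19.
φ(399) = 399 · (1 − 1/3) · (1 − 1/7) · (1 − 1/19)
       = 399 · 216/399 = 216.

216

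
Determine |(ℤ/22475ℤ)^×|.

Prime factorization: 22475 = 5^2 · 29 · 31.
φ(22475) = 22475 · (1 − 1/5) · (1 − 1/29) · (1 − 1/31)
       = 22475 · 3360/4495 = 16800.

16800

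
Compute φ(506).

Factor 506: 506 = 2 × 11 × 23.
φ(506) = 506 · (1 − 1/2) · (1 − 1/11) · (1 − 1/23)
       = 506 · 220/506 = 220.

220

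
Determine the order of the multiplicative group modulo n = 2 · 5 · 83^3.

2259592

φ(5717870) = 5717870 · (1 − 1/2) · (1 − 1/5) · (1 − 1/83)
       = 5717870 · 328/830 = 2259592.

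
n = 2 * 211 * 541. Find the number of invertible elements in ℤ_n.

113400

φ(228302) = 228302 · (1 − 1/2) · (1 − 1/211) · (1 − 1/541)
       = 228302 · 113400/228302 = 113400.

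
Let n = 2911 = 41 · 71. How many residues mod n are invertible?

2800

φ(2911) = 2911 · (1 − 1/41) · (1 − 1/71)
       = 2911 · 2800/2911 = 2800.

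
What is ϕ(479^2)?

228962

φ(229441) = 229441 · (1 − 1/479)
       = 229441 · 478/479 = 228962.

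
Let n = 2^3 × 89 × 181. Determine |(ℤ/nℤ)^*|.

φ(2^3) = 2^2·(2−1) = 4·1 = 4.
φ(89) = 89 − 1 = 88.
φ(181) = 181 − 1 = 180.
φ(128872) = 4 × 88 × 180 = 63360.

63360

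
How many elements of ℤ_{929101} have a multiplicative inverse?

806400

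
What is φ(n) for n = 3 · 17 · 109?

3456

φ(3) = 3 − 1 = 2.
φ(17) = 17 − 1 = 16.
φ(109) = 109 − 1 = 108.
Since φ is multiplicative, φ(5559) = 2 · 16 · 108 = 3456.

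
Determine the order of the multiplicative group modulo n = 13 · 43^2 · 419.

9058896

φ(10071503) = 10071503 · (1 − 1/13) · (1 − 1/43) · (1 − 1/419)
       = 10071503 · 210672/234221 = 9058896.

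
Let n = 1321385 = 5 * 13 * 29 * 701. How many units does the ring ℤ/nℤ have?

940800

φ(1321385) = 1321385 · (1 − 1/5) · (1 − 1/13) · (1 − 1/29) · (1 − 1/701)
       = 1321385 · 940800/1321385 = 940800.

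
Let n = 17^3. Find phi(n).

4624

φ(17^3) = 17^2·(17−1) = 289·16 = 4624.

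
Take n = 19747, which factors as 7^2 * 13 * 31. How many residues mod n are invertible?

φ(19747) = 19747 · (1 − 1/7) · (1 − 1/13) · (1 − 1/31)
       = 19747 · 2160/2821 = 15120.

15120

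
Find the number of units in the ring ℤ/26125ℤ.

Prime factorization: 26125 = 5**3 · 11 · 19.
φ(26125) = 26125 · (1 − 1/5) · (1 − 1/11) · (1 − 1/19)
       = 26125 · 720/1045 = 18000.

18000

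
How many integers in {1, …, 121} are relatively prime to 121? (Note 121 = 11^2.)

110

φ(121) = 121 · (1 − 1/11)
       = 121 · 10/11 = 110.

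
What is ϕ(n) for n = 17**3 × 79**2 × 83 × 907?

2116808493696

φ(2308268506273) = 2308268506273 · (1 − 1/17) · (1 − 1/79) · (1 − 1/83) · (1 − 1/907)
       = 2308268506273 · 92716416/101102383 = 2116808493696.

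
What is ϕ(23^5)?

6156502

φ(23^5) = 23^5 − 23^4 = 6436343 − 279841 = 6156502.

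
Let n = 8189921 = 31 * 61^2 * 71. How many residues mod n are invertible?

7686000

φ(31) = 31 − 1 = 30.
φ(61^2) = 61^2 − 61^1 = 3721 − 61 = 3660.
φ(71) = 71 − 1 = 70.
φ(8189921) = 30 × 3660 × 70 = 7686000.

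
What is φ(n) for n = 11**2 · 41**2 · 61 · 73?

779328000

φ(11^2) = 11^1·(11−1) = 11·10 = 110.
φ(41^2) = 41^1·(41−1) = 41·40 = 1640.
φ(61) = 61 − 1 = 60.
φ(73) = 73 − 1 = 72.
φ(905744653) = 110 × 1640 × 60 × 72 = 779328000.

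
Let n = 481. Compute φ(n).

Factor 481: 481 = 13 × 37.
φ(13) = 13 − 1 = 12.
φ(37) = 37 − 1 = 36.
φ(481) = 12 × 36 = 432.

432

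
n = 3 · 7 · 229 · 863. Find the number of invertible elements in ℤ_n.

φ(4150167) = 4150167 · (1 − 1/3) · (1 − 1/7) · (1 − 1/229) · (1 − 1/863)
       = 4150167 · 2358432/4150167 = 2358432.

2358432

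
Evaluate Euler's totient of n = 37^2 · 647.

860472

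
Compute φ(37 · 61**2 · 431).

φ(37) = 37 − 1 = 36.
φ(61^2) = 61^1·(61−1) = 61·60 = 3660.
φ(431) = 431 − 1 = 430.
φ(59338787) = 36 × 3660 × 430 = 56656800.

56656800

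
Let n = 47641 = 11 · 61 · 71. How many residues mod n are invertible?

φ(11) = 11 − 1 = 10.
φ(61) = 61 − 1 = 60.
φ(71) = 71 − 1 = 70.
φ(47641) = 10 × 60 × 70 = 42000.

42000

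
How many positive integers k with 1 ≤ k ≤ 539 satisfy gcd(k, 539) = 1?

Prime factorization: 539 = 7**2 · 11.
φ(7^2) = 7^1·(7−1) = 7·6 = 42.
φ(11) = 11 − 1 = 10.
φ(539) = 42 × 10 = 420.

420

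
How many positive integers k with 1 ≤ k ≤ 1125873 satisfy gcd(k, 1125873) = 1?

1125873 = 3^3 · 7^2 · 23 · 37.
φ(1125873) = 1125873 · (1 − 1/3) · (1 − 1/7) · (1 − 1/23) · (1 − 1/37)
       = 1125873 · 9504/17871 = 598752.

598752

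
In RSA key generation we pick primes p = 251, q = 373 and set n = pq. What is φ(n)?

93000

For distinct primes, φ(pq) = (p−1)(q−1) = 250 × 372 = 93000.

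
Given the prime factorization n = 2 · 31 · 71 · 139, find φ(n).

φ(611878) = 611878 · (1 − 1/2) · (1 − 1/31) · (1 − 1/71) · (1 − 1/139)
       = 611878 · 289800/611878 = 289800.

289800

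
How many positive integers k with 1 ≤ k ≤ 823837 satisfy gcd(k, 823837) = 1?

Prime factorization: 823837 = 7^2 · 17 · 23 · 43.
φ(7^2) = 7^1·(7−1) = 7·6 = 42.
φ(17) = 17 − 1 = 16.
φ(23) = 23 − 1 = 22.
φ(43) = 43 − 1 = 42.
Multiply: 42 · 16 · 22 · 42 = 620928.

620928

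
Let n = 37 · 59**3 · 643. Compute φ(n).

4666266576

φ(37) = 37 − 1 = 36.
φ(59^3) = 59^3 − 59^2 = 205379 − 3481 = 201898.
φ(643) = 643 − 1 = 642.
Multiply: 36 · 201898 · 642 = 4666266576.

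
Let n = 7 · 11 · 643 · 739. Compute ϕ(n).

φ(7) = 7 − 1 = 6.
φ(11) = 11 − 1 = 10.
φ(643) = 643 − 1 = 642.
φ(739) = 739 − 1 = 738.
φ(36588629) = 6 × 10 × 642 × 738 = 28427760.

28427760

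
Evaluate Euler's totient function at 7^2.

42

φ(49) = 49 · (1 − 1/7)
       = 49 · 6/7 = 42.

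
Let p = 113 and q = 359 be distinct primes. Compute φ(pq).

40096

For distinct primes, φ(pq) = (p−1)(q−1) = 112 × 358 = 40096.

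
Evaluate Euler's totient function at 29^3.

φ(29^3) = 29^3 − 29^2 = 24389 − 841 = 23548.

23548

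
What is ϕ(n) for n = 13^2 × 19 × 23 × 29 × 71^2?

8596748160

φ(13^2) = 13^1·(13−1) = 13·12 = 156.
φ(19) = 19 − 1 = 18.
φ(23) = 23 − 1 = 22.
φ(29) = 29 − 1 = 28.
φ(71^2) = 71^2 − 71^1 = 5041 − 71 = 4970.
φ(10796496217) = 156 × 18 × 22 × 28 × 4970 = 8596748160.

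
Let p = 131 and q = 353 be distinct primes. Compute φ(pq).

45760

φ(46243) = 46243 · (1 − 1/131) · (1 − 1/353)
       = 46243 · 45760/46243 = 45760.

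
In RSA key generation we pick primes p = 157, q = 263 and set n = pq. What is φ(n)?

40872

For distinct primes, φ(pq) = (p−1)(q−1) = 156 × 262 = 40872.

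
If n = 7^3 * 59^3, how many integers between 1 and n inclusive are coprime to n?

φ(7^3) = 7^2·(7−1) = 49·6 = 294.
φ(59^3) = 59^2·(59−1) = 3481·58 = 201898.
Multiply: 294 · 201898 = 59358012.

59358012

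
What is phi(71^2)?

4970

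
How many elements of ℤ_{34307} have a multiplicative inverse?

26208

First factor: 34307 = 7 * 13^2 * 29.
φ(7) = 7 − 1 = 6.
φ(13^2) = 13^1·(13−1) = 13·12 = 156.
φ(29) = 29 − 1 = 28.
φ(34307) = 6 × 156 × 28 = 26208.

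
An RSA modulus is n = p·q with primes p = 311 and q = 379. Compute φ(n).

φ(311) = 311 − 1 = 310.
φ(379) = 379 − 1 = 378.
Since φ is multiplicative, φ(117869) = 310 · 378 = 117180.

117180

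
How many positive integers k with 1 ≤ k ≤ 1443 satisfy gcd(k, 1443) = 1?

864

Prime factorization: 1443 = 3 · 13 · 37.
φ(3) = 3 − 1 = 2.
φ(13) = 13 − 1 = 12.
φ(37) = 37 − 1 = 36.
Since φ is multiplicative, φ(1443) = 2 · 12 · 36 = 864.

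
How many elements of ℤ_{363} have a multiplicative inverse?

Factor 363: 363 = 3 × 11**2.
φ(3) = 3 − 1 = 2.
φ(11^2) = 11^2 − 11^1 = 121 − 11 = 110.
Since φ is multiplicative, φ(363) = 2 · 110 = 220.

220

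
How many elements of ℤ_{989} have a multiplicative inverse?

924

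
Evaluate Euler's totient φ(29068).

13104

Prime factorization: 29068 = 2^2 * 13^2 * 43.
φ(29068) = 29068 · (1 − 1/2) · (1 − 1/13) · (1 − 1/43)
       = 29068 · 504/1118 = 13104.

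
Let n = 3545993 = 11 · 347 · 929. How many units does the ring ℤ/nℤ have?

φ(3545993) = 3545993 · (1 − 1/11) · (1 − 1/347) · (1 − 1/929)
       = 3545993 · 3210880/3545993 = 3210880.

3210880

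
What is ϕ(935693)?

Prime factorization: 935693 = 11^3 · 19 · 37.
φ(11^3) = 11^2·(11−1) = 121·10 = 1210.
φ(19) = 19 − 1 = 18.
φ(37) = 37 − 1 = 36.
Since φ is multiplicative, φ(935693) = 1210 · 18 · 36 = 784080.

784080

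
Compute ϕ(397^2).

157212

φ(157609) = 157609 · (1 − 1/397)
       = 157609 · 396/397 = 157212.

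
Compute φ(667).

First factor: 667 = 23 * 29.
φ(23) = 23 − 1 = 22.
φ(29) = 29 − 1 = 28.
φ(667) = 22 × 28 = 616.

616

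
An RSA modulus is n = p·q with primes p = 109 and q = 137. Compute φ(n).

14688

φ(pq) = (p−1)(q−1) = 108 · 136 = 14688.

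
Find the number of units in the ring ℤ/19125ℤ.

First factor: 19125 = 3^2 × 5^3 × 17.
φ(19125) = 19125 · (1 − 1/3) · (1 − 1/5) · (1 − 1/17)
       = 19125 · 128/255 = 9600.

9600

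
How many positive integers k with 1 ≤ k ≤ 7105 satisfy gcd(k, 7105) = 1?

First factor: 7105 = 5 · 7**2 · 29.
φ(5) = 5 − 1 = 4.
φ(7^2) = 7^2 − 7^1 = 49 − 7 = 42.
φ(29) = 29 − 1 = 28.
Multiply: 4 · 42 · 28 = 4704.

4704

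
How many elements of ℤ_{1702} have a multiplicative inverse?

792

Prime factorization: 1702 = 2 · 23 · 37.
φ(1702) = 1702 · (1 − 1/2) · (1 − 1/23) · (1 − 1/37)
       = 1702 · 792/1702 = 792.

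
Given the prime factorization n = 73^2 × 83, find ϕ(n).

430992

φ(442307) = 442307 · (1 − 1/73) · (1 − 1/83)
       = 442307 · 5904/6059 = 430992.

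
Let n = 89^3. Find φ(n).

697048

φ(704969) = 704969 · (1 − 1/89)
       = 704969 · 88/89 = 697048.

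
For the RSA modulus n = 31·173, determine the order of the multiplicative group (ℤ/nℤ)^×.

For distinct primes, φ(pq) = (p−1)(q−1) = 30 × 172 = 5160.

5160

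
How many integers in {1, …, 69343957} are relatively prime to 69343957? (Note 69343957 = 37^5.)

φ(69343957) = 69343957 · (1 − 1/37)
       = 69343957 · 36/37 = 67469796.

67469796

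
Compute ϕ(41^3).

φ(41^3) = 41^3 − 41^2 = 68921 − 1681 = 67240.

67240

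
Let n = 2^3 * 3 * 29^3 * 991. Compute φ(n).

186500160

φ(2^3) = 2^3 − 2^2 = 8 − 4 = 4.
φ(3) = 3 − 1 = 2.
φ(29^3) = 29^2·(29−1) = 841·28 = 23548.
φ(991) = 991 − 1 = 990.
Multiply: 4 · 2 · 23548 · 990 = 186500160.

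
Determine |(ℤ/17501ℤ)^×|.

15120

17501 = 11 · 37 · 43.
φ(11) = 11 − 1 = 10.
φ(37) = 37 − 1 = 36.
φ(43) = 43 − 1 = 42.
Since φ is multiplicative, φ(17501) = 10 · 36 · 42 = 15120.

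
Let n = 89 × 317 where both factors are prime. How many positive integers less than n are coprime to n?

27808

For distinct primes, φ(pq) = (p−1)(q−1) = 88 × 316 = 27808.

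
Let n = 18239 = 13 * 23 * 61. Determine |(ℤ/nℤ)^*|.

15840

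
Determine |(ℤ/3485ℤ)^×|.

Factor 3485: 3485 = 5 · 17 · 41.
φ(3485) = 3485 · (1 − 1/5) · (1 − 1/17) · (1 − 1/41)
       = 3485 · 2560/3485 = 2560.

2560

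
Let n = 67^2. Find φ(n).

4422

φ(67^2) = 67^2 − 67^1 = 4489 − 67 = 4422.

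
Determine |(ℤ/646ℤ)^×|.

288

646 = 2 · 17 · 19.
φ(2) = 2 − 1 = 1.
φ(17) = 17 − 1 = 16.
φ(19) = 19 − 1 = 18.
φ(646) = 1 × 16 × 18 = 288.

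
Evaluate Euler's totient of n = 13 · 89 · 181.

190080

φ(13) = 13 − 1 = 12.
φ(89) = 89 − 1 = 88.
φ(181) = 181 − 1 = 180.
Multiply: 12 · 88 · 180 = 190080.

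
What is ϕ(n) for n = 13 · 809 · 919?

φ(9665123) = 9665123 · (1 − 1/13) · (1 − 1/809) · (1 − 1/919)
       = 9665123 · 8900928/9665123 = 8900928.

8900928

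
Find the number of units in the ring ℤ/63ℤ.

36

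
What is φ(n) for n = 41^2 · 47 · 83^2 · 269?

φ(146411110987) = 146411110987 · (1 − 1/41) · (1 − 1/47) · (1 − 1/83) · (1 − 1/269)
       = 146411110987 · 40435840/43024129 = 137603163520.

137603163520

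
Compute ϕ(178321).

178321 = 11 · 13 · 29 · 43.
φ(178321) = 178321 · (1 − 1/11) · (1 − 1/13) · (1 − 1/29) · (1 − 1/43)
       = 178321 · 141120/178321 = 141120.

141120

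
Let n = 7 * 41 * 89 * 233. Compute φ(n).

φ(5951519) = 5951519 · (1 − 1/7) · (1 − 1/41) · (1 − 1/89) · (1 − 1/233)
       = 5951519 · 4899840/5951519 = 4899840.

4899840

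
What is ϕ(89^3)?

φ(704969) = 704969 · (1 − 1/89)
       = 704969 · 88/89 = 697048.

697048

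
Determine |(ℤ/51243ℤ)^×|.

30240

First factor: 51243 = 3 * 19 * 29 * 31.
φ(51243) = 51243 · (1 − 1/3) · (1 − 1/19) · (1 − 1/29) · (1 − 1/31)
       = 51243 · 30240/51243 = 30240.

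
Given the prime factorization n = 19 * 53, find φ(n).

936

φ(19) = 19 − 1 = 18.
φ(53) = 53 − 1 = 52.
Since φ is multiplicative, φ(1007) = 18 · 52 = 936.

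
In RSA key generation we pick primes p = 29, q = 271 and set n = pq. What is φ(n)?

7560

For distinct primes, φ(pq) = (p−1)(q−1) = 28 × 270 = 7560.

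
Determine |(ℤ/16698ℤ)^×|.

4840

Factor 16698: 16698 = 2 * 3 * 11^2 * 23.
φ(2) = 2 − 1 = 1.
φ(3) = 3 − 1 = 2.
φ(11^2) = 11^1·(11−1) = 11·10 = 110.
φ(23) = 23 − 1 = 22.
φ(16698) = 1 × 2 × 110 × 22 = 4840.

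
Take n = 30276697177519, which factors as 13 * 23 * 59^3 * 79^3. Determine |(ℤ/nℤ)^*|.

25946855247456

φ(30276697177519) = 30276697177519 · (1 − 1/13) · (1 − 1/23) · (1 − 1/59) · (1 − 1/79)
       = 30276697177519 · 1194336/1393639 = 25946855247456.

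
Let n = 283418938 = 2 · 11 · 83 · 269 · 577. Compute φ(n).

φ(2) = 2 − 1 = 1.
φ(11) = 11 − 1 = 10.
φ(83) = 83 − 1 = 82.
φ(269) = 269 − 1 = 268.
φ(577) = 577 − 1 = 576.
Since φ is multiplicative, φ(283418938) = 1 · 10 · 82 · 268 · 576 = 126581760.

126581760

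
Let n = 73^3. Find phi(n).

383688

φ(389017) = 389017 · (1 − 1/73)
       = 389017 · 72/73 = 383688.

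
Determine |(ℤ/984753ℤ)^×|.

493920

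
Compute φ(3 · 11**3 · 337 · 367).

297601920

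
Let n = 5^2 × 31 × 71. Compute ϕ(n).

φ(5^2) = 5^1·(5−1) = 5·4 = 20.
φ(31) = 31 − 1 = 30.
φ(71) = 71 − 1 = 70.
Since φ is multiplicative, φ(55025) = 20 · 30 · 70 = 42000.

42000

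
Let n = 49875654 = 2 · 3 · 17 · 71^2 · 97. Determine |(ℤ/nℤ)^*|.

15267840

φ(49875654) = 49875654 · (1 − 1/2) · (1 − 1/3) · (1 − 1/17) · (1 − 1/71) · (1 − 1/97)
       = 49875654 · 215040/702474 = 15267840.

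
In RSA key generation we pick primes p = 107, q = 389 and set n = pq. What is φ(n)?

For distinct primes, φ(pq) = (p−1)(q−1) = 106 × 388 = 41128.

41128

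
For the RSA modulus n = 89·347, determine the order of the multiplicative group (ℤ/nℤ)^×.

30448

φ(pq) = (p−1)(q−1) = 88 · 346 = 30448.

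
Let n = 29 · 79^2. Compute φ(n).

172536

φ(180989) = 180989 · (1 − 1/29) · (1 − 1/79)
       = 180989 · 2184/2291 = 172536.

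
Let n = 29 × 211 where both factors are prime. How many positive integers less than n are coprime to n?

5880

For distinct primes, φ(pq) = (p−1)(q−1) = 28 × 210 = 5880.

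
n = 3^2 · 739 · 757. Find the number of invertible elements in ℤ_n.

3347568

φ(3^2) = 3^1·(3−1) = 3·2 = 6.
φ(739) = 739 − 1 = 738.
φ(757) = 757 − 1 = 756.
Multiply: 6 · 738 · 756 = 3347568.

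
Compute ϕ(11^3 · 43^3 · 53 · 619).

3019697160480

φ(11^3) = 11^2·(11−1) = 121·10 = 1210.
φ(43^3) = 43^3 − 43^2 = 79507 − 1849 = 77658.
φ(53) = 53 − 1 = 52.
φ(619) = 619 − 1 = 618.
Since φ is multiplicative, φ(3471761964319) = 1210 · 77658 · 52 · 618 = 3019697160480.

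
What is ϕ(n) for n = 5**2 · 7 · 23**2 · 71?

4250400

φ(6572825) = 6572825 · (1 − 1/5) · (1 − 1/7) · (1 − 1/23) · (1 − 1/71)
       = 6572825 · 36960/57155 = 4250400.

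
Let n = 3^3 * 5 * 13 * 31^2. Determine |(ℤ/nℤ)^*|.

φ(3^3) = 3^2·(3−1) = 9·2 = 18.
φ(5) = 5 − 1 = 4.
φ(13) = 13 − 1 = 12.
φ(31^2) = 31^1·(31−1) = 31·30 = 930.
φ(1686555) = 18 × 4 × 12 × 930 = 803520.

803520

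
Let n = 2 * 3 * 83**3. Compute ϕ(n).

φ(2) = 2 − 1 = 1.
φ(3) = 3 − 1 = 2.
φ(83^3) = 83^2·(83−1) = 6889·82 = 564898.
φ(3430722) = 1 × 2 × 564898 = 1129796.

1129796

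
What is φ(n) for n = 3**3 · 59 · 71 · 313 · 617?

14045391360

φ(3^3) = 3^3 − 3^2 = 27 − 9 = 18.
φ(59) = 59 − 1 = 58.
φ(71) = 71 − 1 = 70.
φ(313) = 313 − 1 = 312.
φ(617) = 617 − 1 = 616.
Multiply: 18 · 58 · 70 · 312 · 616 = 14045391360.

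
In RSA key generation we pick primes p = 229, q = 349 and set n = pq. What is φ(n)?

φ(79921) = 79921 · (1 − 1/229) · (1 − 1/349)
       = 79921 · 79344/79921 = 79344.

79344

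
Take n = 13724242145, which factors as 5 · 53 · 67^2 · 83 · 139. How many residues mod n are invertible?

φ(5) = 5 − 1 = 4.
φ(53) = 53 − 1 = 52.
φ(67^2) = 67^2 − 67^1 = 4489 − 67 = 4422.
φ(83) = 83 − 1 = 82.
φ(139) = 139 − 1 = 138.
φ(13724242145) = 4 × 52 × 4422 × 82 × 138 = 10408185216.

10408185216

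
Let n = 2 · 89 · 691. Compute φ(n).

60720

φ(2) = 2 − 1 = 1.
φ(89) = 89 − 1 = 88.
φ(691) = 691 − 1 = 690.
Multiply: 1 · 88 · 690 = 60720.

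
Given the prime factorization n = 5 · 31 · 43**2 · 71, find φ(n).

15170400

φ(5) = 5 − 1 = 4.
φ(31) = 31 − 1 = 30.
φ(43^2) = 43^1·(43−1) = 43·42 = 1806.
φ(71) = 71 − 1 = 70.
Since φ is multiplicative, φ(20348245) = 4 · 30 · 1806 · 70 = 15170400.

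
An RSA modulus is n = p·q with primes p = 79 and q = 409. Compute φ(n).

φ(n) = (p − 1)(q − 1) = (79−1)(409−1) = 78·408 = 31824.

31824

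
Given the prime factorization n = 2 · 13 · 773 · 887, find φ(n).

8207904

φ(2) = 2 − 1 = 1.
φ(13) = 13 − 1 = 12.
φ(773) = 773 − 1 = 772.
φ(887) = 887 − 1 = 886.
φ(17826926) = 1 × 12 × 772 × 886 = 8207904.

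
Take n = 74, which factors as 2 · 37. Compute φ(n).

φ(2) = 2 − 1 = 1.
φ(37) = 37 − 1 = 36.
Since φ is multiplicative, φ(74) = 1 · 36 = 36.

36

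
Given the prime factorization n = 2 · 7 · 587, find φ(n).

3516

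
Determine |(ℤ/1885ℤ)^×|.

1344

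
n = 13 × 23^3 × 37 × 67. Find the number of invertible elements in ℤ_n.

331822656

φ(392105909) = 392105909 · (1 − 1/13) · (1 − 1/23) · (1 − 1/37) · (1 − 1/67)
       = 392105909 · 627264/741221 = 331822656.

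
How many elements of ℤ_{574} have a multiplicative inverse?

240

First factor: 574 = 2 * 7 * 41.
φ(574) = 574 · (1 − 1/2) · (1 − 1/7) · (1 − 1/41)
       = 574 · 240/574 = 240.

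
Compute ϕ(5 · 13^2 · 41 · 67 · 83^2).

φ(15990850135) = 15990850135 · (1 − 1/5) · (1 − 1/13) · (1 − 1/41) · (1 − 1/67) · (1 − 1/83)
       = 15990850135 · 10391040/14820065 = 11211932160.

11211932160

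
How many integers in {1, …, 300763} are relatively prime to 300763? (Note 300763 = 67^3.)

φ(300763) = 300763 · (1 − 1/67)
       = 300763 · 66/67 = 296274.

296274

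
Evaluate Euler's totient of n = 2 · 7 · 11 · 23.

1320

φ(3542) = 3542 · (1 − 1/2) · (1 − 1/7) · (1 − 1/11) · (1 − 1/23)
       = 3542 · 1320/3542 = 1320.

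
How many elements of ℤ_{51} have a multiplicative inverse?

32

Prime factorization: 51 = 3 · 17.
φ(51) = 51 · (1 − 1/3) · (1 − 1/17)
       = 51 · 32/51 = 32.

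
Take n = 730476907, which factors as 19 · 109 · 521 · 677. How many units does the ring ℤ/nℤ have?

683354880

φ(19) = 19 − 1 = 18.
φ(109) = 109 − 1 = 108.
φ(521) = 521 − 1 = 520.
φ(677) = 677 − 1 = 676.
Since φ is multiplicative, φ(730476907) = 18 · 108 · 520 · 676 = 683354880.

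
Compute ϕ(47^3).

101614

φ(103823) = 103823 · (1 − 1/47)
       = 103823 · 46/47 = 101614.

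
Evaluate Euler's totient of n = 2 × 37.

36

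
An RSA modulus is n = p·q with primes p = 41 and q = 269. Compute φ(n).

φ(pq) = (p−1)(q−1) = 40 · 268 = 10720.

10720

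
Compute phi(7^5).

14406

φ(7^5) = 7^4·(7−1) = 2401·6 = 14406.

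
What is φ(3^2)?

φ(9) = 9 · (1 − 1/3)
       = 9 · 2/3 = 6.

6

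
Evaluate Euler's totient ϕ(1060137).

599040

Prime factorization: 1060137 = 3^2 · 13^2 · 17 · 41.
φ(3^2) = 3^1·(3−1) = 3·2 = 6.
φ(13^2) = 13^2 − 13^1 = 169 − 13 = 156.
φ(17) = 17 − 1 = 16.
φ(41) = 41 − 1 = 40.
Since φ is multiplicative, φ(1060137) = 6 · 156 · 16 · 40 = 599040.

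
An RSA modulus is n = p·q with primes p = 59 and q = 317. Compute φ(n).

φ(59) = 59 − 1 = 58.
φ(317) = 317 − 1 = 316.
Multiply: 58 · 316 = 18328.

18328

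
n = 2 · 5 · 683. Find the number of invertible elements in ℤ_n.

2728

φ(2) = 2 − 1 = 1.
φ(5) = 5 − 1 = 4.
φ(683) = 683 − 1 = 682.
Since φ is multiplicative, φ(6830) = 1 · 4 · 682 = 2728.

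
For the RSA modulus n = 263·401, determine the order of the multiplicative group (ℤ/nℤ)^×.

104800

φ(105463) = 105463 · (1 − 1/263) · (1 − 1/401)
       = 105463 · 104800/105463 = 104800.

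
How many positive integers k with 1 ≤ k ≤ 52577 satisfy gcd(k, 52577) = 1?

42336

Factor 52577: 52577 = 7**2 · 29 · 37.
φ(7^2) = 7^1·(7−1) = 7·6 = 42.
φ(29) = 29 − 1 = 28.
φ(37) = 37 − 1 = 36.
Multiply: 42 · 28 · 36 = 42336.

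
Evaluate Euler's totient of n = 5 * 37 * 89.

12672

φ(16465) = 16465 · (1 − 1/5) · (1 − 1/37) · (1 − 1/89)
       = 16465 · 12672/16465 = 12672.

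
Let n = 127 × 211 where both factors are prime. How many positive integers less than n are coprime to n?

For distinct primes, φ(pq) = (p−1)(q−1) = 126 × 210 = 26460.

26460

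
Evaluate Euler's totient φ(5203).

4620

Factor 5203: 5203 = 11**2 · 43.
φ(11^2) = 11^2 − 11^1 = 121 − 11 = 110.
φ(43) = 43 − 1 = 42.
φ(5203) = 110 × 42 = 4620.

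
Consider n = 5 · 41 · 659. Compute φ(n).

105280

φ(135095) = 135095 · (1 − 1/5) · (1 − 1/41) · (1 − 1/659)
       = 135095 · 105280/135095 = 105280.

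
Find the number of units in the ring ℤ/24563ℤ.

Factor 24563: 24563 = 7 · 11^2 · 29.
φ(24563) = 24563 · (1 − 1/7) · (1 − 1/11) · (1 − 1/29)
       = 24563 · 1680/2233 = 18480.

18480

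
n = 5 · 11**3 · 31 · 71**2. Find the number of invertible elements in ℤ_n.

φ(1039983505) = 1039983505 · (1 − 1/5) · (1 − 1/11) · (1 − 1/31) · (1 − 1/71)
       = 1039983505 · 84000/121055 = 721644000.

721644000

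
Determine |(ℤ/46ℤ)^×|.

22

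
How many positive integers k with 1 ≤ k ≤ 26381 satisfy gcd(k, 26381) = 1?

Prime factorization: 26381 = 23 · 31 · 37.
φ(23) = 23 − 1 = 22.
φ(31) = 31 − 1 = 30.
φ(37) = 37 − 1 = 36.
Multiply: 22 · 30 · 36 = 23760.

23760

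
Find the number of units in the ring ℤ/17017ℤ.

First factor: 17017 = 7 × 11 × 13 × 17.
φ(7) = 7 − 1 = 6.
φ(11) = 11 − 1 = 10.
φ(13) = 13 − 1 = 12.
φ(17) = 17 − 1 = 16.
Multiply: 6 · 10 · 12 · 16 = 11520.

11520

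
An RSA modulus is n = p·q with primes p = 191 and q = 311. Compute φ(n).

58900

φ(191) = 191 − 1 = 190.
φ(311) = 311 − 1 = 310.
Since φ is multiplicative, φ(59401) = 190 · 310 = 58900.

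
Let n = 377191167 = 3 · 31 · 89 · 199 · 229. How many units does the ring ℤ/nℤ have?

238360320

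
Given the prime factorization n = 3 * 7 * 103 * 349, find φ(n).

425952

φ(3) = 3 − 1 = 2.
φ(7) = 7 − 1 = 6.
φ(103) = 103 − 1 = 102.
φ(349) = 349 − 1 = 348.
φ(754887) = 2 × 6 × 102 × 348 = 425952.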